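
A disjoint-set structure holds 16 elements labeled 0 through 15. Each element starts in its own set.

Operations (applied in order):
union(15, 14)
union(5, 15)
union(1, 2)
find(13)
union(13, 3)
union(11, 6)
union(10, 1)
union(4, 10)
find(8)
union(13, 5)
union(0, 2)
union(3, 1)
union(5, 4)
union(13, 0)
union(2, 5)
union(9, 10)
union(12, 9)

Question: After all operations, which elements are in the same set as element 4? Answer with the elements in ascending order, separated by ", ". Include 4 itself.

Step 1: union(15, 14) -> merged; set of 15 now {14, 15}
Step 2: union(5, 15) -> merged; set of 5 now {5, 14, 15}
Step 3: union(1, 2) -> merged; set of 1 now {1, 2}
Step 4: find(13) -> no change; set of 13 is {13}
Step 5: union(13, 3) -> merged; set of 13 now {3, 13}
Step 6: union(11, 6) -> merged; set of 11 now {6, 11}
Step 7: union(10, 1) -> merged; set of 10 now {1, 2, 10}
Step 8: union(4, 10) -> merged; set of 4 now {1, 2, 4, 10}
Step 9: find(8) -> no change; set of 8 is {8}
Step 10: union(13, 5) -> merged; set of 13 now {3, 5, 13, 14, 15}
Step 11: union(0, 2) -> merged; set of 0 now {0, 1, 2, 4, 10}
Step 12: union(3, 1) -> merged; set of 3 now {0, 1, 2, 3, 4, 5, 10, 13, 14, 15}
Step 13: union(5, 4) -> already same set; set of 5 now {0, 1, 2, 3, 4, 5, 10, 13, 14, 15}
Step 14: union(13, 0) -> already same set; set of 13 now {0, 1, 2, 3, 4, 5, 10, 13, 14, 15}
Step 15: union(2, 5) -> already same set; set of 2 now {0, 1, 2, 3, 4, 5, 10, 13, 14, 15}
Step 16: union(9, 10) -> merged; set of 9 now {0, 1, 2, 3, 4, 5, 9, 10, 13, 14, 15}
Step 17: union(12, 9) -> merged; set of 12 now {0, 1, 2, 3, 4, 5, 9, 10, 12, 13, 14, 15}
Component of 4: {0, 1, 2, 3, 4, 5, 9, 10, 12, 13, 14, 15}

Answer: 0, 1, 2, 3, 4, 5, 9, 10, 12, 13, 14, 15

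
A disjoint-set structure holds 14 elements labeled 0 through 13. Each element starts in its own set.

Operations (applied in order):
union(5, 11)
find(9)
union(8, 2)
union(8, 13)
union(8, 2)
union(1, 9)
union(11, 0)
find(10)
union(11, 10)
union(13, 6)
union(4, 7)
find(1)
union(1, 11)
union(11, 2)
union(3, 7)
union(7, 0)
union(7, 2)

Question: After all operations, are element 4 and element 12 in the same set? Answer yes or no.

Step 1: union(5, 11) -> merged; set of 5 now {5, 11}
Step 2: find(9) -> no change; set of 9 is {9}
Step 3: union(8, 2) -> merged; set of 8 now {2, 8}
Step 4: union(8, 13) -> merged; set of 8 now {2, 8, 13}
Step 5: union(8, 2) -> already same set; set of 8 now {2, 8, 13}
Step 6: union(1, 9) -> merged; set of 1 now {1, 9}
Step 7: union(11, 0) -> merged; set of 11 now {0, 5, 11}
Step 8: find(10) -> no change; set of 10 is {10}
Step 9: union(11, 10) -> merged; set of 11 now {0, 5, 10, 11}
Step 10: union(13, 6) -> merged; set of 13 now {2, 6, 8, 13}
Step 11: union(4, 7) -> merged; set of 4 now {4, 7}
Step 12: find(1) -> no change; set of 1 is {1, 9}
Step 13: union(1, 11) -> merged; set of 1 now {0, 1, 5, 9, 10, 11}
Step 14: union(11, 2) -> merged; set of 11 now {0, 1, 2, 5, 6, 8, 9, 10, 11, 13}
Step 15: union(3, 7) -> merged; set of 3 now {3, 4, 7}
Step 16: union(7, 0) -> merged; set of 7 now {0, 1, 2, 3, 4, 5, 6, 7, 8, 9, 10, 11, 13}
Step 17: union(7, 2) -> already same set; set of 7 now {0, 1, 2, 3, 4, 5, 6, 7, 8, 9, 10, 11, 13}
Set of 4: {0, 1, 2, 3, 4, 5, 6, 7, 8, 9, 10, 11, 13}; 12 is not a member.

Answer: no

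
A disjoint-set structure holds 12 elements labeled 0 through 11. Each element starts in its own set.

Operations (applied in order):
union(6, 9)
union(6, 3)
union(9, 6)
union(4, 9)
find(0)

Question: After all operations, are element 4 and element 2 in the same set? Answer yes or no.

Step 1: union(6, 9) -> merged; set of 6 now {6, 9}
Step 2: union(6, 3) -> merged; set of 6 now {3, 6, 9}
Step 3: union(9, 6) -> already same set; set of 9 now {3, 6, 9}
Step 4: union(4, 9) -> merged; set of 4 now {3, 4, 6, 9}
Step 5: find(0) -> no change; set of 0 is {0}
Set of 4: {3, 4, 6, 9}; 2 is not a member.

Answer: no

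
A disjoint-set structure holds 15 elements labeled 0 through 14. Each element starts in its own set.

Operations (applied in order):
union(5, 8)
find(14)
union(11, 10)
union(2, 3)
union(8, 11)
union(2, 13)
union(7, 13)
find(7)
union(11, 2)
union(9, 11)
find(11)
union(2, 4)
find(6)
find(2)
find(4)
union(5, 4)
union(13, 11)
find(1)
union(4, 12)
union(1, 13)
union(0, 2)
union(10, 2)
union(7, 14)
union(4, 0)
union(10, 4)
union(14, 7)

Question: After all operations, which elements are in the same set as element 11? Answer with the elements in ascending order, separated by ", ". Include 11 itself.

Step 1: union(5, 8) -> merged; set of 5 now {5, 8}
Step 2: find(14) -> no change; set of 14 is {14}
Step 3: union(11, 10) -> merged; set of 11 now {10, 11}
Step 4: union(2, 3) -> merged; set of 2 now {2, 3}
Step 5: union(8, 11) -> merged; set of 8 now {5, 8, 10, 11}
Step 6: union(2, 13) -> merged; set of 2 now {2, 3, 13}
Step 7: union(7, 13) -> merged; set of 7 now {2, 3, 7, 13}
Step 8: find(7) -> no change; set of 7 is {2, 3, 7, 13}
Step 9: union(11, 2) -> merged; set of 11 now {2, 3, 5, 7, 8, 10, 11, 13}
Step 10: union(9, 11) -> merged; set of 9 now {2, 3, 5, 7, 8, 9, 10, 11, 13}
Step 11: find(11) -> no change; set of 11 is {2, 3, 5, 7, 8, 9, 10, 11, 13}
Step 12: union(2, 4) -> merged; set of 2 now {2, 3, 4, 5, 7, 8, 9, 10, 11, 13}
Step 13: find(6) -> no change; set of 6 is {6}
Step 14: find(2) -> no change; set of 2 is {2, 3, 4, 5, 7, 8, 9, 10, 11, 13}
Step 15: find(4) -> no change; set of 4 is {2, 3, 4, 5, 7, 8, 9, 10, 11, 13}
Step 16: union(5, 4) -> already same set; set of 5 now {2, 3, 4, 5, 7, 8, 9, 10, 11, 13}
Step 17: union(13, 11) -> already same set; set of 13 now {2, 3, 4, 5, 7, 8, 9, 10, 11, 13}
Step 18: find(1) -> no change; set of 1 is {1}
Step 19: union(4, 12) -> merged; set of 4 now {2, 3, 4, 5, 7, 8, 9, 10, 11, 12, 13}
Step 20: union(1, 13) -> merged; set of 1 now {1, 2, 3, 4, 5, 7, 8, 9, 10, 11, 12, 13}
Step 21: union(0, 2) -> merged; set of 0 now {0, 1, 2, 3, 4, 5, 7, 8, 9, 10, 11, 12, 13}
Step 22: union(10, 2) -> already same set; set of 10 now {0, 1, 2, 3, 4, 5, 7, 8, 9, 10, 11, 12, 13}
Step 23: union(7, 14) -> merged; set of 7 now {0, 1, 2, 3, 4, 5, 7, 8, 9, 10, 11, 12, 13, 14}
Step 24: union(4, 0) -> already same set; set of 4 now {0, 1, 2, 3, 4, 5, 7, 8, 9, 10, 11, 12, 13, 14}
Step 25: union(10, 4) -> already same set; set of 10 now {0, 1, 2, 3, 4, 5, 7, 8, 9, 10, 11, 12, 13, 14}
Step 26: union(14, 7) -> already same set; set of 14 now {0, 1, 2, 3, 4, 5, 7, 8, 9, 10, 11, 12, 13, 14}
Component of 11: {0, 1, 2, 3, 4, 5, 7, 8, 9, 10, 11, 12, 13, 14}

Answer: 0, 1, 2, 3, 4, 5, 7, 8, 9, 10, 11, 12, 13, 14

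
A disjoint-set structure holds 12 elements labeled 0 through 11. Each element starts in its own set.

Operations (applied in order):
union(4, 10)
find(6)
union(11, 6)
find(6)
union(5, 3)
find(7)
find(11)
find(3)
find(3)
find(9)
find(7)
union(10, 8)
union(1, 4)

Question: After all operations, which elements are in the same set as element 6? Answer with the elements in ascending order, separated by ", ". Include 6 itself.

Step 1: union(4, 10) -> merged; set of 4 now {4, 10}
Step 2: find(6) -> no change; set of 6 is {6}
Step 3: union(11, 6) -> merged; set of 11 now {6, 11}
Step 4: find(6) -> no change; set of 6 is {6, 11}
Step 5: union(5, 3) -> merged; set of 5 now {3, 5}
Step 6: find(7) -> no change; set of 7 is {7}
Step 7: find(11) -> no change; set of 11 is {6, 11}
Step 8: find(3) -> no change; set of 3 is {3, 5}
Step 9: find(3) -> no change; set of 3 is {3, 5}
Step 10: find(9) -> no change; set of 9 is {9}
Step 11: find(7) -> no change; set of 7 is {7}
Step 12: union(10, 8) -> merged; set of 10 now {4, 8, 10}
Step 13: union(1, 4) -> merged; set of 1 now {1, 4, 8, 10}
Component of 6: {6, 11}

Answer: 6, 11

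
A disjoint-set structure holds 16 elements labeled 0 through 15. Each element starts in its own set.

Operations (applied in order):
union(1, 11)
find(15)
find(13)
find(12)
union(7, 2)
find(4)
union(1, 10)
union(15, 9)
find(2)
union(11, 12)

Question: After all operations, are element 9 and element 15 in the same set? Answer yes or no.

Answer: yes

Derivation:
Step 1: union(1, 11) -> merged; set of 1 now {1, 11}
Step 2: find(15) -> no change; set of 15 is {15}
Step 3: find(13) -> no change; set of 13 is {13}
Step 4: find(12) -> no change; set of 12 is {12}
Step 5: union(7, 2) -> merged; set of 7 now {2, 7}
Step 6: find(4) -> no change; set of 4 is {4}
Step 7: union(1, 10) -> merged; set of 1 now {1, 10, 11}
Step 8: union(15, 9) -> merged; set of 15 now {9, 15}
Step 9: find(2) -> no change; set of 2 is {2, 7}
Step 10: union(11, 12) -> merged; set of 11 now {1, 10, 11, 12}
Set of 9: {9, 15}; 15 is a member.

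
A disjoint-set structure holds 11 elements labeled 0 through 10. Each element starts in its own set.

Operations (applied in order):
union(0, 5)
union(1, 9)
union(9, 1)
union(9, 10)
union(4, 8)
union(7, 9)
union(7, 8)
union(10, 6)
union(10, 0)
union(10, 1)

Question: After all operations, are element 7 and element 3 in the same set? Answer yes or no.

Step 1: union(0, 5) -> merged; set of 0 now {0, 5}
Step 2: union(1, 9) -> merged; set of 1 now {1, 9}
Step 3: union(9, 1) -> already same set; set of 9 now {1, 9}
Step 4: union(9, 10) -> merged; set of 9 now {1, 9, 10}
Step 5: union(4, 8) -> merged; set of 4 now {4, 8}
Step 6: union(7, 9) -> merged; set of 7 now {1, 7, 9, 10}
Step 7: union(7, 8) -> merged; set of 7 now {1, 4, 7, 8, 9, 10}
Step 8: union(10, 6) -> merged; set of 10 now {1, 4, 6, 7, 8, 9, 10}
Step 9: union(10, 0) -> merged; set of 10 now {0, 1, 4, 5, 6, 7, 8, 9, 10}
Step 10: union(10, 1) -> already same set; set of 10 now {0, 1, 4, 5, 6, 7, 8, 9, 10}
Set of 7: {0, 1, 4, 5, 6, 7, 8, 9, 10}; 3 is not a member.

Answer: no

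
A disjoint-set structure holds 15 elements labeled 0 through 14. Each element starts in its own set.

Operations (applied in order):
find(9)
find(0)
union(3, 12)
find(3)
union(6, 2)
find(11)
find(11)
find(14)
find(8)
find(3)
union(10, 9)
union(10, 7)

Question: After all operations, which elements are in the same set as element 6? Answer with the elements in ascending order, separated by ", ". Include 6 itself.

Answer: 2, 6

Derivation:
Step 1: find(9) -> no change; set of 9 is {9}
Step 2: find(0) -> no change; set of 0 is {0}
Step 3: union(3, 12) -> merged; set of 3 now {3, 12}
Step 4: find(3) -> no change; set of 3 is {3, 12}
Step 5: union(6, 2) -> merged; set of 6 now {2, 6}
Step 6: find(11) -> no change; set of 11 is {11}
Step 7: find(11) -> no change; set of 11 is {11}
Step 8: find(14) -> no change; set of 14 is {14}
Step 9: find(8) -> no change; set of 8 is {8}
Step 10: find(3) -> no change; set of 3 is {3, 12}
Step 11: union(10, 9) -> merged; set of 10 now {9, 10}
Step 12: union(10, 7) -> merged; set of 10 now {7, 9, 10}
Component of 6: {2, 6}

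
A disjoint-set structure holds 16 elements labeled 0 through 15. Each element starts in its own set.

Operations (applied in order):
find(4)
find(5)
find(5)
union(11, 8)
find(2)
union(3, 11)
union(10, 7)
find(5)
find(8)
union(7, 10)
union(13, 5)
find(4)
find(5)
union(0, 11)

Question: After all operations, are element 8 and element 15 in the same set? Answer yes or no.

Step 1: find(4) -> no change; set of 4 is {4}
Step 2: find(5) -> no change; set of 5 is {5}
Step 3: find(5) -> no change; set of 5 is {5}
Step 4: union(11, 8) -> merged; set of 11 now {8, 11}
Step 5: find(2) -> no change; set of 2 is {2}
Step 6: union(3, 11) -> merged; set of 3 now {3, 8, 11}
Step 7: union(10, 7) -> merged; set of 10 now {7, 10}
Step 8: find(5) -> no change; set of 5 is {5}
Step 9: find(8) -> no change; set of 8 is {3, 8, 11}
Step 10: union(7, 10) -> already same set; set of 7 now {7, 10}
Step 11: union(13, 5) -> merged; set of 13 now {5, 13}
Step 12: find(4) -> no change; set of 4 is {4}
Step 13: find(5) -> no change; set of 5 is {5, 13}
Step 14: union(0, 11) -> merged; set of 0 now {0, 3, 8, 11}
Set of 8: {0, 3, 8, 11}; 15 is not a member.

Answer: no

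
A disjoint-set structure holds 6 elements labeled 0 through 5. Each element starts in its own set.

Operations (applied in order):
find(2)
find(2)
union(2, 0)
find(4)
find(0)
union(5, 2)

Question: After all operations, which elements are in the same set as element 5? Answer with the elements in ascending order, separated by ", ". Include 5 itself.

Answer: 0, 2, 5

Derivation:
Step 1: find(2) -> no change; set of 2 is {2}
Step 2: find(2) -> no change; set of 2 is {2}
Step 3: union(2, 0) -> merged; set of 2 now {0, 2}
Step 4: find(4) -> no change; set of 4 is {4}
Step 5: find(0) -> no change; set of 0 is {0, 2}
Step 6: union(5, 2) -> merged; set of 5 now {0, 2, 5}
Component of 5: {0, 2, 5}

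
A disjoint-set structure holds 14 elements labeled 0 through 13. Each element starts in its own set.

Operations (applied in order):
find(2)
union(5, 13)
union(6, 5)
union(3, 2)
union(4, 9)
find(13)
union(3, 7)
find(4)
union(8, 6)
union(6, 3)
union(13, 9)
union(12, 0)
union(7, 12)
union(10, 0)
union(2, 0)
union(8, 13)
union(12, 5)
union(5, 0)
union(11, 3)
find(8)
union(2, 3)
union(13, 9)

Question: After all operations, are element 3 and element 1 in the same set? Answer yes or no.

Answer: no

Derivation:
Step 1: find(2) -> no change; set of 2 is {2}
Step 2: union(5, 13) -> merged; set of 5 now {5, 13}
Step 3: union(6, 5) -> merged; set of 6 now {5, 6, 13}
Step 4: union(3, 2) -> merged; set of 3 now {2, 3}
Step 5: union(4, 9) -> merged; set of 4 now {4, 9}
Step 6: find(13) -> no change; set of 13 is {5, 6, 13}
Step 7: union(3, 7) -> merged; set of 3 now {2, 3, 7}
Step 8: find(4) -> no change; set of 4 is {4, 9}
Step 9: union(8, 6) -> merged; set of 8 now {5, 6, 8, 13}
Step 10: union(6, 3) -> merged; set of 6 now {2, 3, 5, 6, 7, 8, 13}
Step 11: union(13, 9) -> merged; set of 13 now {2, 3, 4, 5, 6, 7, 8, 9, 13}
Step 12: union(12, 0) -> merged; set of 12 now {0, 12}
Step 13: union(7, 12) -> merged; set of 7 now {0, 2, 3, 4, 5, 6, 7, 8, 9, 12, 13}
Step 14: union(10, 0) -> merged; set of 10 now {0, 2, 3, 4, 5, 6, 7, 8, 9, 10, 12, 13}
Step 15: union(2, 0) -> already same set; set of 2 now {0, 2, 3, 4, 5, 6, 7, 8, 9, 10, 12, 13}
Step 16: union(8, 13) -> already same set; set of 8 now {0, 2, 3, 4, 5, 6, 7, 8, 9, 10, 12, 13}
Step 17: union(12, 5) -> already same set; set of 12 now {0, 2, 3, 4, 5, 6, 7, 8, 9, 10, 12, 13}
Step 18: union(5, 0) -> already same set; set of 5 now {0, 2, 3, 4, 5, 6, 7, 8, 9, 10, 12, 13}
Step 19: union(11, 3) -> merged; set of 11 now {0, 2, 3, 4, 5, 6, 7, 8, 9, 10, 11, 12, 13}
Step 20: find(8) -> no change; set of 8 is {0, 2, 3, 4, 5, 6, 7, 8, 9, 10, 11, 12, 13}
Step 21: union(2, 3) -> already same set; set of 2 now {0, 2, 3, 4, 5, 6, 7, 8, 9, 10, 11, 12, 13}
Step 22: union(13, 9) -> already same set; set of 13 now {0, 2, 3, 4, 5, 6, 7, 8, 9, 10, 11, 12, 13}
Set of 3: {0, 2, 3, 4, 5, 6, 7, 8, 9, 10, 11, 12, 13}; 1 is not a member.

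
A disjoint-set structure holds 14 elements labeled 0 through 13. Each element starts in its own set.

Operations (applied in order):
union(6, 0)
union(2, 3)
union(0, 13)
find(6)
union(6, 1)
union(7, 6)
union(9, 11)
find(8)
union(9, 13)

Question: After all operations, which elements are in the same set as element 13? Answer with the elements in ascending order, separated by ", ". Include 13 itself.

Step 1: union(6, 0) -> merged; set of 6 now {0, 6}
Step 2: union(2, 3) -> merged; set of 2 now {2, 3}
Step 3: union(0, 13) -> merged; set of 0 now {0, 6, 13}
Step 4: find(6) -> no change; set of 6 is {0, 6, 13}
Step 5: union(6, 1) -> merged; set of 6 now {0, 1, 6, 13}
Step 6: union(7, 6) -> merged; set of 7 now {0, 1, 6, 7, 13}
Step 7: union(9, 11) -> merged; set of 9 now {9, 11}
Step 8: find(8) -> no change; set of 8 is {8}
Step 9: union(9, 13) -> merged; set of 9 now {0, 1, 6, 7, 9, 11, 13}
Component of 13: {0, 1, 6, 7, 9, 11, 13}

Answer: 0, 1, 6, 7, 9, 11, 13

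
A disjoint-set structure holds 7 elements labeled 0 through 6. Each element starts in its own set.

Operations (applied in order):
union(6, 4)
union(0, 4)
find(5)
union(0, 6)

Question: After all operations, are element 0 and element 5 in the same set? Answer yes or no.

Answer: no

Derivation:
Step 1: union(6, 4) -> merged; set of 6 now {4, 6}
Step 2: union(0, 4) -> merged; set of 0 now {0, 4, 6}
Step 3: find(5) -> no change; set of 5 is {5}
Step 4: union(0, 6) -> already same set; set of 0 now {0, 4, 6}
Set of 0: {0, 4, 6}; 5 is not a member.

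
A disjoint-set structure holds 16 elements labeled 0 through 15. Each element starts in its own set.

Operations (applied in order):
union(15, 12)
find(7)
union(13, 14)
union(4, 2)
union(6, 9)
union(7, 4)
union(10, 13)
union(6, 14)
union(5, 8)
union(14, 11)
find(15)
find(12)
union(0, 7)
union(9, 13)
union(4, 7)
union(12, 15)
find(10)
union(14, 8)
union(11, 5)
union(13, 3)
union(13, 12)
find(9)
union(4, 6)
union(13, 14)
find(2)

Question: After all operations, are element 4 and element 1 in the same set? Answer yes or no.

Answer: no

Derivation:
Step 1: union(15, 12) -> merged; set of 15 now {12, 15}
Step 2: find(7) -> no change; set of 7 is {7}
Step 3: union(13, 14) -> merged; set of 13 now {13, 14}
Step 4: union(4, 2) -> merged; set of 4 now {2, 4}
Step 5: union(6, 9) -> merged; set of 6 now {6, 9}
Step 6: union(7, 4) -> merged; set of 7 now {2, 4, 7}
Step 7: union(10, 13) -> merged; set of 10 now {10, 13, 14}
Step 8: union(6, 14) -> merged; set of 6 now {6, 9, 10, 13, 14}
Step 9: union(5, 8) -> merged; set of 5 now {5, 8}
Step 10: union(14, 11) -> merged; set of 14 now {6, 9, 10, 11, 13, 14}
Step 11: find(15) -> no change; set of 15 is {12, 15}
Step 12: find(12) -> no change; set of 12 is {12, 15}
Step 13: union(0, 7) -> merged; set of 0 now {0, 2, 4, 7}
Step 14: union(9, 13) -> already same set; set of 9 now {6, 9, 10, 11, 13, 14}
Step 15: union(4, 7) -> already same set; set of 4 now {0, 2, 4, 7}
Step 16: union(12, 15) -> already same set; set of 12 now {12, 15}
Step 17: find(10) -> no change; set of 10 is {6, 9, 10, 11, 13, 14}
Step 18: union(14, 8) -> merged; set of 14 now {5, 6, 8, 9, 10, 11, 13, 14}
Step 19: union(11, 5) -> already same set; set of 11 now {5, 6, 8, 9, 10, 11, 13, 14}
Step 20: union(13, 3) -> merged; set of 13 now {3, 5, 6, 8, 9, 10, 11, 13, 14}
Step 21: union(13, 12) -> merged; set of 13 now {3, 5, 6, 8, 9, 10, 11, 12, 13, 14, 15}
Step 22: find(9) -> no change; set of 9 is {3, 5, 6, 8, 9, 10, 11, 12, 13, 14, 15}
Step 23: union(4, 6) -> merged; set of 4 now {0, 2, 3, 4, 5, 6, 7, 8, 9, 10, 11, 12, 13, 14, 15}
Step 24: union(13, 14) -> already same set; set of 13 now {0, 2, 3, 4, 5, 6, 7, 8, 9, 10, 11, 12, 13, 14, 15}
Step 25: find(2) -> no change; set of 2 is {0, 2, 3, 4, 5, 6, 7, 8, 9, 10, 11, 12, 13, 14, 15}
Set of 4: {0, 2, 3, 4, 5, 6, 7, 8, 9, 10, 11, 12, 13, 14, 15}; 1 is not a member.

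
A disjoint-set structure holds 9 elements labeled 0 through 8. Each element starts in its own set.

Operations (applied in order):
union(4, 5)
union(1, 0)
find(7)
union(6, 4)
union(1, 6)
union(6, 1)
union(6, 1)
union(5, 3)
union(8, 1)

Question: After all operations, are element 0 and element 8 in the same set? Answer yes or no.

Step 1: union(4, 5) -> merged; set of 4 now {4, 5}
Step 2: union(1, 0) -> merged; set of 1 now {0, 1}
Step 3: find(7) -> no change; set of 7 is {7}
Step 4: union(6, 4) -> merged; set of 6 now {4, 5, 6}
Step 5: union(1, 6) -> merged; set of 1 now {0, 1, 4, 5, 6}
Step 6: union(6, 1) -> already same set; set of 6 now {0, 1, 4, 5, 6}
Step 7: union(6, 1) -> already same set; set of 6 now {0, 1, 4, 5, 6}
Step 8: union(5, 3) -> merged; set of 5 now {0, 1, 3, 4, 5, 6}
Step 9: union(8, 1) -> merged; set of 8 now {0, 1, 3, 4, 5, 6, 8}
Set of 0: {0, 1, 3, 4, 5, 6, 8}; 8 is a member.

Answer: yes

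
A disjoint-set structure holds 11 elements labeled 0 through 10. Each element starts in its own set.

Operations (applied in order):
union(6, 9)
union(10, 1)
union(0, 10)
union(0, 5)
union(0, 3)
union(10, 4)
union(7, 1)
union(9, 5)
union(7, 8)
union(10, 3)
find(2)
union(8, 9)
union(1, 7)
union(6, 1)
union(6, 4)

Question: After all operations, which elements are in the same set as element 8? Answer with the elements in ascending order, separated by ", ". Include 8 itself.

Step 1: union(6, 9) -> merged; set of 6 now {6, 9}
Step 2: union(10, 1) -> merged; set of 10 now {1, 10}
Step 3: union(0, 10) -> merged; set of 0 now {0, 1, 10}
Step 4: union(0, 5) -> merged; set of 0 now {0, 1, 5, 10}
Step 5: union(0, 3) -> merged; set of 0 now {0, 1, 3, 5, 10}
Step 6: union(10, 4) -> merged; set of 10 now {0, 1, 3, 4, 5, 10}
Step 7: union(7, 1) -> merged; set of 7 now {0, 1, 3, 4, 5, 7, 10}
Step 8: union(9, 5) -> merged; set of 9 now {0, 1, 3, 4, 5, 6, 7, 9, 10}
Step 9: union(7, 8) -> merged; set of 7 now {0, 1, 3, 4, 5, 6, 7, 8, 9, 10}
Step 10: union(10, 3) -> already same set; set of 10 now {0, 1, 3, 4, 5, 6, 7, 8, 9, 10}
Step 11: find(2) -> no change; set of 2 is {2}
Step 12: union(8, 9) -> already same set; set of 8 now {0, 1, 3, 4, 5, 6, 7, 8, 9, 10}
Step 13: union(1, 7) -> already same set; set of 1 now {0, 1, 3, 4, 5, 6, 7, 8, 9, 10}
Step 14: union(6, 1) -> already same set; set of 6 now {0, 1, 3, 4, 5, 6, 7, 8, 9, 10}
Step 15: union(6, 4) -> already same set; set of 6 now {0, 1, 3, 4, 5, 6, 7, 8, 9, 10}
Component of 8: {0, 1, 3, 4, 5, 6, 7, 8, 9, 10}

Answer: 0, 1, 3, 4, 5, 6, 7, 8, 9, 10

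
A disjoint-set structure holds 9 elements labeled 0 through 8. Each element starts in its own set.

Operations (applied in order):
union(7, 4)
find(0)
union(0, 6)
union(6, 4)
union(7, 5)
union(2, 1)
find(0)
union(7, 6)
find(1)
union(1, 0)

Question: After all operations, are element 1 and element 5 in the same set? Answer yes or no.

Step 1: union(7, 4) -> merged; set of 7 now {4, 7}
Step 2: find(0) -> no change; set of 0 is {0}
Step 3: union(0, 6) -> merged; set of 0 now {0, 6}
Step 4: union(6, 4) -> merged; set of 6 now {0, 4, 6, 7}
Step 5: union(7, 5) -> merged; set of 7 now {0, 4, 5, 6, 7}
Step 6: union(2, 1) -> merged; set of 2 now {1, 2}
Step 7: find(0) -> no change; set of 0 is {0, 4, 5, 6, 7}
Step 8: union(7, 6) -> already same set; set of 7 now {0, 4, 5, 6, 7}
Step 9: find(1) -> no change; set of 1 is {1, 2}
Step 10: union(1, 0) -> merged; set of 1 now {0, 1, 2, 4, 5, 6, 7}
Set of 1: {0, 1, 2, 4, 5, 6, 7}; 5 is a member.

Answer: yes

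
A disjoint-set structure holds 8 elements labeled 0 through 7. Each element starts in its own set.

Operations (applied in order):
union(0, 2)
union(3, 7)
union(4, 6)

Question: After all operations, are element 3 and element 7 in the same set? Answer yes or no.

Answer: yes

Derivation:
Step 1: union(0, 2) -> merged; set of 0 now {0, 2}
Step 2: union(3, 7) -> merged; set of 3 now {3, 7}
Step 3: union(4, 6) -> merged; set of 4 now {4, 6}
Set of 3: {3, 7}; 7 is a member.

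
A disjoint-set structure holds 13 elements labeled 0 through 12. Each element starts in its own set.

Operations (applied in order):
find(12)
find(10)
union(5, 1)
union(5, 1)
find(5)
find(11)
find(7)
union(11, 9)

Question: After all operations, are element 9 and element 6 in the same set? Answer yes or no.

Step 1: find(12) -> no change; set of 12 is {12}
Step 2: find(10) -> no change; set of 10 is {10}
Step 3: union(5, 1) -> merged; set of 5 now {1, 5}
Step 4: union(5, 1) -> already same set; set of 5 now {1, 5}
Step 5: find(5) -> no change; set of 5 is {1, 5}
Step 6: find(11) -> no change; set of 11 is {11}
Step 7: find(7) -> no change; set of 7 is {7}
Step 8: union(11, 9) -> merged; set of 11 now {9, 11}
Set of 9: {9, 11}; 6 is not a member.

Answer: no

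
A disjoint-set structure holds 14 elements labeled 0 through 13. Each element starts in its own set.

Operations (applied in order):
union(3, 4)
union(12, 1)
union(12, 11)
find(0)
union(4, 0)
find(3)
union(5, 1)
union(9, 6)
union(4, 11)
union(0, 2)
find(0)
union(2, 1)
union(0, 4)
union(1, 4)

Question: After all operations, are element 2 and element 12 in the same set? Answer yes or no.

Answer: yes

Derivation:
Step 1: union(3, 4) -> merged; set of 3 now {3, 4}
Step 2: union(12, 1) -> merged; set of 12 now {1, 12}
Step 3: union(12, 11) -> merged; set of 12 now {1, 11, 12}
Step 4: find(0) -> no change; set of 0 is {0}
Step 5: union(4, 0) -> merged; set of 4 now {0, 3, 4}
Step 6: find(3) -> no change; set of 3 is {0, 3, 4}
Step 7: union(5, 1) -> merged; set of 5 now {1, 5, 11, 12}
Step 8: union(9, 6) -> merged; set of 9 now {6, 9}
Step 9: union(4, 11) -> merged; set of 4 now {0, 1, 3, 4, 5, 11, 12}
Step 10: union(0, 2) -> merged; set of 0 now {0, 1, 2, 3, 4, 5, 11, 12}
Step 11: find(0) -> no change; set of 0 is {0, 1, 2, 3, 4, 5, 11, 12}
Step 12: union(2, 1) -> already same set; set of 2 now {0, 1, 2, 3, 4, 5, 11, 12}
Step 13: union(0, 4) -> already same set; set of 0 now {0, 1, 2, 3, 4, 5, 11, 12}
Step 14: union(1, 4) -> already same set; set of 1 now {0, 1, 2, 3, 4, 5, 11, 12}
Set of 2: {0, 1, 2, 3, 4, 5, 11, 12}; 12 is a member.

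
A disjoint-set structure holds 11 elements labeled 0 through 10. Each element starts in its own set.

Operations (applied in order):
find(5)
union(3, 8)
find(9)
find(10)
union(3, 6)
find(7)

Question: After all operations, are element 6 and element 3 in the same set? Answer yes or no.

Step 1: find(5) -> no change; set of 5 is {5}
Step 2: union(3, 8) -> merged; set of 3 now {3, 8}
Step 3: find(9) -> no change; set of 9 is {9}
Step 4: find(10) -> no change; set of 10 is {10}
Step 5: union(3, 6) -> merged; set of 3 now {3, 6, 8}
Step 6: find(7) -> no change; set of 7 is {7}
Set of 6: {3, 6, 8}; 3 is a member.

Answer: yes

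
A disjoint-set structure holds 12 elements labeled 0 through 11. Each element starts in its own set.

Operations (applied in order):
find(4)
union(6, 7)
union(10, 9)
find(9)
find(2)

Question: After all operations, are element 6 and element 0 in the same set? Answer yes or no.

Answer: no

Derivation:
Step 1: find(4) -> no change; set of 4 is {4}
Step 2: union(6, 7) -> merged; set of 6 now {6, 7}
Step 3: union(10, 9) -> merged; set of 10 now {9, 10}
Step 4: find(9) -> no change; set of 9 is {9, 10}
Step 5: find(2) -> no change; set of 2 is {2}
Set of 6: {6, 7}; 0 is not a member.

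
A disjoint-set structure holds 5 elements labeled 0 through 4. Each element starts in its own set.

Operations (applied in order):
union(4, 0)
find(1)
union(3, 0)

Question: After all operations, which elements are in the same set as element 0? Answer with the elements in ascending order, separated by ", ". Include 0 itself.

Step 1: union(4, 0) -> merged; set of 4 now {0, 4}
Step 2: find(1) -> no change; set of 1 is {1}
Step 3: union(3, 0) -> merged; set of 3 now {0, 3, 4}
Component of 0: {0, 3, 4}

Answer: 0, 3, 4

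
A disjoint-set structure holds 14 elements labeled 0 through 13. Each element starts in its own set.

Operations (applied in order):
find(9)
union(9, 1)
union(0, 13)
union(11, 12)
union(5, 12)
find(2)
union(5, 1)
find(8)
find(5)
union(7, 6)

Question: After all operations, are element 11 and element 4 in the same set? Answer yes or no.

Answer: no

Derivation:
Step 1: find(9) -> no change; set of 9 is {9}
Step 2: union(9, 1) -> merged; set of 9 now {1, 9}
Step 3: union(0, 13) -> merged; set of 0 now {0, 13}
Step 4: union(11, 12) -> merged; set of 11 now {11, 12}
Step 5: union(5, 12) -> merged; set of 5 now {5, 11, 12}
Step 6: find(2) -> no change; set of 2 is {2}
Step 7: union(5, 1) -> merged; set of 5 now {1, 5, 9, 11, 12}
Step 8: find(8) -> no change; set of 8 is {8}
Step 9: find(5) -> no change; set of 5 is {1, 5, 9, 11, 12}
Step 10: union(7, 6) -> merged; set of 7 now {6, 7}
Set of 11: {1, 5, 9, 11, 12}; 4 is not a member.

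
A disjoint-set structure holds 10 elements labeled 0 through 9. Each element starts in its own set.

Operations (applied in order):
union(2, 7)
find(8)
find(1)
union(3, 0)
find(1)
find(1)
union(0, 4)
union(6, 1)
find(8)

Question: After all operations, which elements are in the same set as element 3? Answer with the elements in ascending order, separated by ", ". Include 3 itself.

Answer: 0, 3, 4

Derivation:
Step 1: union(2, 7) -> merged; set of 2 now {2, 7}
Step 2: find(8) -> no change; set of 8 is {8}
Step 3: find(1) -> no change; set of 1 is {1}
Step 4: union(3, 0) -> merged; set of 3 now {0, 3}
Step 5: find(1) -> no change; set of 1 is {1}
Step 6: find(1) -> no change; set of 1 is {1}
Step 7: union(0, 4) -> merged; set of 0 now {0, 3, 4}
Step 8: union(6, 1) -> merged; set of 6 now {1, 6}
Step 9: find(8) -> no change; set of 8 is {8}
Component of 3: {0, 3, 4}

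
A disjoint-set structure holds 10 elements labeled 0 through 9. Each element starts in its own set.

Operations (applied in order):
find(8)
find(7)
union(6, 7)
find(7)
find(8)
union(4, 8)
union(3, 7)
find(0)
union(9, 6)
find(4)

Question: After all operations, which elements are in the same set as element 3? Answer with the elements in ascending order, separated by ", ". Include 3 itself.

Answer: 3, 6, 7, 9

Derivation:
Step 1: find(8) -> no change; set of 8 is {8}
Step 2: find(7) -> no change; set of 7 is {7}
Step 3: union(6, 7) -> merged; set of 6 now {6, 7}
Step 4: find(7) -> no change; set of 7 is {6, 7}
Step 5: find(8) -> no change; set of 8 is {8}
Step 6: union(4, 8) -> merged; set of 4 now {4, 8}
Step 7: union(3, 7) -> merged; set of 3 now {3, 6, 7}
Step 8: find(0) -> no change; set of 0 is {0}
Step 9: union(9, 6) -> merged; set of 9 now {3, 6, 7, 9}
Step 10: find(4) -> no change; set of 4 is {4, 8}
Component of 3: {3, 6, 7, 9}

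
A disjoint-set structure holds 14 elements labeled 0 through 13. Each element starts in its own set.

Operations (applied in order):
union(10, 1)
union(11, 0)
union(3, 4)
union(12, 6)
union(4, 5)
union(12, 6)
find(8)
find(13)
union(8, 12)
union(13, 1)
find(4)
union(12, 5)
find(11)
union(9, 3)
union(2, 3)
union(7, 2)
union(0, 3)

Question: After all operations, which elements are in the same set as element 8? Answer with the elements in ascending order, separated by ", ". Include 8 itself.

Answer: 0, 2, 3, 4, 5, 6, 7, 8, 9, 11, 12

Derivation:
Step 1: union(10, 1) -> merged; set of 10 now {1, 10}
Step 2: union(11, 0) -> merged; set of 11 now {0, 11}
Step 3: union(3, 4) -> merged; set of 3 now {3, 4}
Step 4: union(12, 6) -> merged; set of 12 now {6, 12}
Step 5: union(4, 5) -> merged; set of 4 now {3, 4, 5}
Step 6: union(12, 6) -> already same set; set of 12 now {6, 12}
Step 7: find(8) -> no change; set of 8 is {8}
Step 8: find(13) -> no change; set of 13 is {13}
Step 9: union(8, 12) -> merged; set of 8 now {6, 8, 12}
Step 10: union(13, 1) -> merged; set of 13 now {1, 10, 13}
Step 11: find(4) -> no change; set of 4 is {3, 4, 5}
Step 12: union(12, 5) -> merged; set of 12 now {3, 4, 5, 6, 8, 12}
Step 13: find(11) -> no change; set of 11 is {0, 11}
Step 14: union(9, 3) -> merged; set of 9 now {3, 4, 5, 6, 8, 9, 12}
Step 15: union(2, 3) -> merged; set of 2 now {2, 3, 4, 5, 6, 8, 9, 12}
Step 16: union(7, 2) -> merged; set of 7 now {2, 3, 4, 5, 6, 7, 8, 9, 12}
Step 17: union(0, 3) -> merged; set of 0 now {0, 2, 3, 4, 5, 6, 7, 8, 9, 11, 12}
Component of 8: {0, 2, 3, 4, 5, 6, 7, 8, 9, 11, 12}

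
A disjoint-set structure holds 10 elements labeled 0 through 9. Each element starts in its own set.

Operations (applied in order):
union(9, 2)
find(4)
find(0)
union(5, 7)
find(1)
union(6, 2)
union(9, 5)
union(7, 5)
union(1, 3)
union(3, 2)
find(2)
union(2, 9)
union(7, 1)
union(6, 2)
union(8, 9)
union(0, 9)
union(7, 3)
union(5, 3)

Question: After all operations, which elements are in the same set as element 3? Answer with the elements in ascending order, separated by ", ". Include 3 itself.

Step 1: union(9, 2) -> merged; set of 9 now {2, 9}
Step 2: find(4) -> no change; set of 4 is {4}
Step 3: find(0) -> no change; set of 0 is {0}
Step 4: union(5, 7) -> merged; set of 5 now {5, 7}
Step 5: find(1) -> no change; set of 1 is {1}
Step 6: union(6, 2) -> merged; set of 6 now {2, 6, 9}
Step 7: union(9, 5) -> merged; set of 9 now {2, 5, 6, 7, 9}
Step 8: union(7, 5) -> already same set; set of 7 now {2, 5, 6, 7, 9}
Step 9: union(1, 3) -> merged; set of 1 now {1, 3}
Step 10: union(3, 2) -> merged; set of 3 now {1, 2, 3, 5, 6, 7, 9}
Step 11: find(2) -> no change; set of 2 is {1, 2, 3, 5, 6, 7, 9}
Step 12: union(2, 9) -> already same set; set of 2 now {1, 2, 3, 5, 6, 7, 9}
Step 13: union(7, 1) -> already same set; set of 7 now {1, 2, 3, 5, 6, 7, 9}
Step 14: union(6, 2) -> already same set; set of 6 now {1, 2, 3, 5, 6, 7, 9}
Step 15: union(8, 9) -> merged; set of 8 now {1, 2, 3, 5, 6, 7, 8, 9}
Step 16: union(0, 9) -> merged; set of 0 now {0, 1, 2, 3, 5, 6, 7, 8, 9}
Step 17: union(7, 3) -> already same set; set of 7 now {0, 1, 2, 3, 5, 6, 7, 8, 9}
Step 18: union(5, 3) -> already same set; set of 5 now {0, 1, 2, 3, 5, 6, 7, 8, 9}
Component of 3: {0, 1, 2, 3, 5, 6, 7, 8, 9}

Answer: 0, 1, 2, 3, 5, 6, 7, 8, 9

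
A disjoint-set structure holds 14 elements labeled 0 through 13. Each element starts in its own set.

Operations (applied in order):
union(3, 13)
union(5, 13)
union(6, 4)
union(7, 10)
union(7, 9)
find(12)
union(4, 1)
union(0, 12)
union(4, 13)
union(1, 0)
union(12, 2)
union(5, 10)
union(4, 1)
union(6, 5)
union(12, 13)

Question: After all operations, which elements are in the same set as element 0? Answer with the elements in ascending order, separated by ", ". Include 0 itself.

Step 1: union(3, 13) -> merged; set of 3 now {3, 13}
Step 2: union(5, 13) -> merged; set of 5 now {3, 5, 13}
Step 3: union(6, 4) -> merged; set of 6 now {4, 6}
Step 4: union(7, 10) -> merged; set of 7 now {7, 10}
Step 5: union(7, 9) -> merged; set of 7 now {7, 9, 10}
Step 6: find(12) -> no change; set of 12 is {12}
Step 7: union(4, 1) -> merged; set of 4 now {1, 4, 6}
Step 8: union(0, 12) -> merged; set of 0 now {0, 12}
Step 9: union(4, 13) -> merged; set of 4 now {1, 3, 4, 5, 6, 13}
Step 10: union(1, 0) -> merged; set of 1 now {0, 1, 3, 4, 5, 6, 12, 13}
Step 11: union(12, 2) -> merged; set of 12 now {0, 1, 2, 3, 4, 5, 6, 12, 13}
Step 12: union(5, 10) -> merged; set of 5 now {0, 1, 2, 3, 4, 5, 6, 7, 9, 10, 12, 13}
Step 13: union(4, 1) -> already same set; set of 4 now {0, 1, 2, 3, 4, 5, 6, 7, 9, 10, 12, 13}
Step 14: union(6, 5) -> already same set; set of 6 now {0, 1, 2, 3, 4, 5, 6, 7, 9, 10, 12, 13}
Step 15: union(12, 13) -> already same set; set of 12 now {0, 1, 2, 3, 4, 5, 6, 7, 9, 10, 12, 13}
Component of 0: {0, 1, 2, 3, 4, 5, 6, 7, 9, 10, 12, 13}

Answer: 0, 1, 2, 3, 4, 5, 6, 7, 9, 10, 12, 13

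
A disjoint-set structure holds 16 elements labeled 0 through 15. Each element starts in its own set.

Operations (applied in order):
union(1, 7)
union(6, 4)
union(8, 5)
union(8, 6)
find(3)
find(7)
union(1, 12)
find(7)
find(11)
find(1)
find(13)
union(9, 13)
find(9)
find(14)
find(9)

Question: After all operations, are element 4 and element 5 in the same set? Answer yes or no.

Answer: yes

Derivation:
Step 1: union(1, 7) -> merged; set of 1 now {1, 7}
Step 2: union(6, 4) -> merged; set of 6 now {4, 6}
Step 3: union(8, 5) -> merged; set of 8 now {5, 8}
Step 4: union(8, 6) -> merged; set of 8 now {4, 5, 6, 8}
Step 5: find(3) -> no change; set of 3 is {3}
Step 6: find(7) -> no change; set of 7 is {1, 7}
Step 7: union(1, 12) -> merged; set of 1 now {1, 7, 12}
Step 8: find(7) -> no change; set of 7 is {1, 7, 12}
Step 9: find(11) -> no change; set of 11 is {11}
Step 10: find(1) -> no change; set of 1 is {1, 7, 12}
Step 11: find(13) -> no change; set of 13 is {13}
Step 12: union(9, 13) -> merged; set of 9 now {9, 13}
Step 13: find(9) -> no change; set of 9 is {9, 13}
Step 14: find(14) -> no change; set of 14 is {14}
Step 15: find(9) -> no change; set of 9 is {9, 13}
Set of 4: {4, 5, 6, 8}; 5 is a member.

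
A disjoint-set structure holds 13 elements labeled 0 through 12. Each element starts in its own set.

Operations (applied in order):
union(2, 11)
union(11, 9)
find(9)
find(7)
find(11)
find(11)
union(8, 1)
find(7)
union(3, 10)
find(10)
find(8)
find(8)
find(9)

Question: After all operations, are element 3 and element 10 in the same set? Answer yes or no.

Answer: yes

Derivation:
Step 1: union(2, 11) -> merged; set of 2 now {2, 11}
Step 2: union(11, 9) -> merged; set of 11 now {2, 9, 11}
Step 3: find(9) -> no change; set of 9 is {2, 9, 11}
Step 4: find(7) -> no change; set of 7 is {7}
Step 5: find(11) -> no change; set of 11 is {2, 9, 11}
Step 6: find(11) -> no change; set of 11 is {2, 9, 11}
Step 7: union(8, 1) -> merged; set of 8 now {1, 8}
Step 8: find(7) -> no change; set of 7 is {7}
Step 9: union(3, 10) -> merged; set of 3 now {3, 10}
Step 10: find(10) -> no change; set of 10 is {3, 10}
Step 11: find(8) -> no change; set of 8 is {1, 8}
Step 12: find(8) -> no change; set of 8 is {1, 8}
Step 13: find(9) -> no change; set of 9 is {2, 9, 11}
Set of 3: {3, 10}; 10 is a member.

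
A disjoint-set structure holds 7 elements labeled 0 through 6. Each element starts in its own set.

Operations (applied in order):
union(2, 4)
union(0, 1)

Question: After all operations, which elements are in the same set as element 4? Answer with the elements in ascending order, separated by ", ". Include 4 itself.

Answer: 2, 4

Derivation:
Step 1: union(2, 4) -> merged; set of 2 now {2, 4}
Step 2: union(0, 1) -> merged; set of 0 now {0, 1}
Component of 4: {2, 4}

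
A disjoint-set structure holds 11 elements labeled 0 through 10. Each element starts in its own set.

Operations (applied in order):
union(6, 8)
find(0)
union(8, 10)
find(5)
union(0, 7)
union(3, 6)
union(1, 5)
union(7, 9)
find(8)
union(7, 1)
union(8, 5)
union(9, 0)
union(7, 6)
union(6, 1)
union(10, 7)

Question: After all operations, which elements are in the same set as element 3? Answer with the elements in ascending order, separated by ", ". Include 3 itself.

Answer: 0, 1, 3, 5, 6, 7, 8, 9, 10

Derivation:
Step 1: union(6, 8) -> merged; set of 6 now {6, 8}
Step 2: find(0) -> no change; set of 0 is {0}
Step 3: union(8, 10) -> merged; set of 8 now {6, 8, 10}
Step 4: find(5) -> no change; set of 5 is {5}
Step 5: union(0, 7) -> merged; set of 0 now {0, 7}
Step 6: union(3, 6) -> merged; set of 3 now {3, 6, 8, 10}
Step 7: union(1, 5) -> merged; set of 1 now {1, 5}
Step 8: union(7, 9) -> merged; set of 7 now {0, 7, 9}
Step 9: find(8) -> no change; set of 8 is {3, 6, 8, 10}
Step 10: union(7, 1) -> merged; set of 7 now {0, 1, 5, 7, 9}
Step 11: union(8, 5) -> merged; set of 8 now {0, 1, 3, 5, 6, 7, 8, 9, 10}
Step 12: union(9, 0) -> already same set; set of 9 now {0, 1, 3, 5, 6, 7, 8, 9, 10}
Step 13: union(7, 6) -> already same set; set of 7 now {0, 1, 3, 5, 6, 7, 8, 9, 10}
Step 14: union(6, 1) -> already same set; set of 6 now {0, 1, 3, 5, 6, 7, 8, 9, 10}
Step 15: union(10, 7) -> already same set; set of 10 now {0, 1, 3, 5, 6, 7, 8, 9, 10}
Component of 3: {0, 1, 3, 5, 6, 7, 8, 9, 10}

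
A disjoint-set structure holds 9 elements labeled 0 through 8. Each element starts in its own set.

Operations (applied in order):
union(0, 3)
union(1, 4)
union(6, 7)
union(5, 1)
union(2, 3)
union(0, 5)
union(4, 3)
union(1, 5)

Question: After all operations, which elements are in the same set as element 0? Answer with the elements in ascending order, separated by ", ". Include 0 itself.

Step 1: union(0, 3) -> merged; set of 0 now {0, 3}
Step 2: union(1, 4) -> merged; set of 1 now {1, 4}
Step 3: union(6, 7) -> merged; set of 6 now {6, 7}
Step 4: union(5, 1) -> merged; set of 5 now {1, 4, 5}
Step 5: union(2, 3) -> merged; set of 2 now {0, 2, 3}
Step 6: union(0, 5) -> merged; set of 0 now {0, 1, 2, 3, 4, 5}
Step 7: union(4, 3) -> already same set; set of 4 now {0, 1, 2, 3, 4, 5}
Step 8: union(1, 5) -> already same set; set of 1 now {0, 1, 2, 3, 4, 5}
Component of 0: {0, 1, 2, 3, 4, 5}

Answer: 0, 1, 2, 3, 4, 5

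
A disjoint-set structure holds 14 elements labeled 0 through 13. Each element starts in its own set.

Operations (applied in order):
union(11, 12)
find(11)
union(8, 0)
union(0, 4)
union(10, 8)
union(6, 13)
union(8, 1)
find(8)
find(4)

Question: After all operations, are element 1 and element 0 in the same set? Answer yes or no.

Step 1: union(11, 12) -> merged; set of 11 now {11, 12}
Step 2: find(11) -> no change; set of 11 is {11, 12}
Step 3: union(8, 0) -> merged; set of 8 now {0, 8}
Step 4: union(0, 4) -> merged; set of 0 now {0, 4, 8}
Step 5: union(10, 8) -> merged; set of 10 now {0, 4, 8, 10}
Step 6: union(6, 13) -> merged; set of 6 now {6, 13}
Step 7: union(8, 1) -> merged; set of 8 now {0, 1, 4, 8, 10}
Step 8: find(8) -> no change; set of 8 is {0, 1, 4, 8, 10}
Step 9: find(4) -> no change; set of 4 is {0, 1, 4, 8, 10}
Set of 1: {0, 1, 4, 8, 10}; 0 is a member.

Answer: yes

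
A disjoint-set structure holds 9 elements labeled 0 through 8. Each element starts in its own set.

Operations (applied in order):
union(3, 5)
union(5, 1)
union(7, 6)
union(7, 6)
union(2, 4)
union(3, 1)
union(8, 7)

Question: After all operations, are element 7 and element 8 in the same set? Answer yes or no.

Step 1: union(3, 5) -> merged; set of 3 now {3, 5}
Step 2: union(5, 1) -> merged; set of 5 now {1, 3, 5}
Step 3: union(7, 6) -> merged; set of 7 now {6, 7}
Step 4: union(7, 6) -> already same set; set of 7 now {6, 7}
Step 5: union(2, 4) -> merged; set of 2 now {2, 4}
Step 6: union(3, 1) -> already same set; set of 3 now {1, 3, 5}
Step 7: union(8, 7) -> merged; set of 8 now {6, 7, 8}
Set of 7: {6, 7, 8}; 8 is a member.

Answer: yes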